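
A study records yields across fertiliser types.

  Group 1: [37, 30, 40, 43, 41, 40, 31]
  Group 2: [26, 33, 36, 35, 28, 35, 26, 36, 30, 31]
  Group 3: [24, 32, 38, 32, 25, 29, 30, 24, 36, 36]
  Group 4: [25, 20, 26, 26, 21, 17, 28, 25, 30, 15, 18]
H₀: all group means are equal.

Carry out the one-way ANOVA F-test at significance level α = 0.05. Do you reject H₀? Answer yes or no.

Group means [37.43, 31.60, 30.60, 22.82], grand mean 29.868
SSB = Σnᵢ(x̄ᵢ−x̄)² = 982.191; SSW = ΣΣ(x−x̄ᵢ)² = 772.151
MSB = 982.191/3 = 327.3972; MSW = 772.151/34 = 22.7103
F = MSB/MSW = 14.4162
df = (3, 34)
p-value (upper-tail) = 0.00000
At α=0.05: p < α → reject H₀

reject H₀: yes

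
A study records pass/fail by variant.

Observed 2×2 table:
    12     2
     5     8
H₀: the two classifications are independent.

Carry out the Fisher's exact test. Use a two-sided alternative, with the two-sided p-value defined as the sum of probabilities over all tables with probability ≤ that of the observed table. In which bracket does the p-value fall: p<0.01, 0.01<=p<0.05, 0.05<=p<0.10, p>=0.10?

p-value bracket: 0.01<=p<0.05

Margins: r₁=14, r₂=13, c₁=17, c₂=10, n=27
p_obs = C(14,12)·C(13,5)/C(27,17); sum pmf over tables with pmf ≤ p_obs
p-value (two-sided) = 0.01831
→ bracket: 0.01<=p<0.05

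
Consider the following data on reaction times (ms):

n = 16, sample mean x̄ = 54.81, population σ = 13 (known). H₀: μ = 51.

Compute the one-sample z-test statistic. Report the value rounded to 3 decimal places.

SE = σ/√n = 13/√16 = 3.2500
z = (x̄−μ₀)/SE = (54.81−51)/3.2500 = 1.1723

test statistic = 1.172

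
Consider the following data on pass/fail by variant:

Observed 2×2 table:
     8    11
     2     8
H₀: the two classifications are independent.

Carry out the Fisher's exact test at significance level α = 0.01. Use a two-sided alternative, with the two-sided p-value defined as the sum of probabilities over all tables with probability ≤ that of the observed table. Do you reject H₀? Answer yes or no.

Margins: r₁=19, r₂=10, c₁=10, c₂=19, n=29
p_obs = C(19,8)·C(10,2)/C(29,10); sum pmf over tables with pmf ≤ p_obs
p-value (two-sided) = 0.41367
At α=0.01: p ≥ α → fail to reject H₀

reject H₀: no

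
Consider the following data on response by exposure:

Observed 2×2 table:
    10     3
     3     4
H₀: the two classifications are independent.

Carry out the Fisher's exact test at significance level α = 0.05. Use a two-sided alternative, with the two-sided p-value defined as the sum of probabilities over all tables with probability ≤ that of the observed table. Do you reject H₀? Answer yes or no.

reject H₀: no

Margins: r₁=13, r₂=7, c₁=13, c₂=7, n=20
p_obs = C(13,10)·C(7,3)/C(20,13); sum pmf over tables with pmf ≤ p_obs
p-value (two-sided) = 0.17358
At α=0.05: p ≥ α → fail to reject H₀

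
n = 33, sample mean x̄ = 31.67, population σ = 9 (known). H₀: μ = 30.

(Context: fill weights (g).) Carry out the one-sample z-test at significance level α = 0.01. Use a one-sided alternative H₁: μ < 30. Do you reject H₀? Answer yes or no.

SE = σ/√n = 9/√33 = 1.5667
z = (x̄−μ₀)/SE = (31.67−30)/1.5667 = 1.0659
p-value (one-sided, H₁ less) = 0.85677
At α=0.01: p ≥ α → fail to reject H₀

reject H₀: no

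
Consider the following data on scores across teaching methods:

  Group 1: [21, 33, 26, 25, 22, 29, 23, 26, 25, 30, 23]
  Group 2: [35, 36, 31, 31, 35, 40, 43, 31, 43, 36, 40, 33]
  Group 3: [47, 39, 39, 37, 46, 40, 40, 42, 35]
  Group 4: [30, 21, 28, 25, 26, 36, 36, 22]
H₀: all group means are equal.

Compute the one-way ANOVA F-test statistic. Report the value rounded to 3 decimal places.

test statistic = 24.118

Group means [25.73, 36.17, 40.56, 28.00], grand mean 32.650
SSB = Σnᵢ(x̄ᵢ−x̄)² = 1411.029; SSW = ΣΣ(x−x̄ᵢ)² = 702.071
MSB = 1411.029/3 = 470.3431; MSW = 702.071/36 = 19.5020
F = MSB/MSW = 24.1177
df = (3, 36)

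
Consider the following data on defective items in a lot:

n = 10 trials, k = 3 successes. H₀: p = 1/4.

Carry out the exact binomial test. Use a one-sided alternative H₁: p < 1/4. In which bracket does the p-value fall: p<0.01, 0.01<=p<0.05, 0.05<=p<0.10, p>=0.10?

Exact binomial: n=10, k=3, p₀=1/4=0.2500
P(X≤3) from Σ C(n,i)·p₀^i·(1−p₀)^(n−i)
p-value (one-sided, H₁ less) = 0.77588
→ bracket: p>=0.10

p-value bracket: p>=0.10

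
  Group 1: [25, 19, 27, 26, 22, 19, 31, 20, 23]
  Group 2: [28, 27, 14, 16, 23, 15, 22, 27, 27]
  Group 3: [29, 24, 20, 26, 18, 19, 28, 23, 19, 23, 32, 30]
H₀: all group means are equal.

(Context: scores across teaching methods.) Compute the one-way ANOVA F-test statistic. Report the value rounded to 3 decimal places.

Group means [23.56, 22.11, 24.25], grand mean 23.400
SSB = Σnᵢ(x̄ᵢ−x̄)² = 23.839; SSW = ΣΣ(x−x̄ᵢ)² = 641.361
MSB = 23.839/2 = 11.9194; MSW = 641.361/27 = 23.7541
F = MSB/MSW = 0.5018
df = (2, 27)

test statistic = 0.502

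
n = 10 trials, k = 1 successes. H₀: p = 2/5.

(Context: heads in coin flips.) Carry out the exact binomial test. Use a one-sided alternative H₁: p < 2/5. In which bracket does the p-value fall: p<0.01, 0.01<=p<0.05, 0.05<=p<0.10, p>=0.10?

p-value bracket: 0.01<=p<0.05

Exact binomial: n=10, k=1, p₀=2/5=0.4000
P(X≤1) from Σ C(n,i)·p₀^i·(1−p₀)^(n−i)
p-value (one-sided, H₁ less) = 0.04636
→ bracket: 0.01<=p<0.05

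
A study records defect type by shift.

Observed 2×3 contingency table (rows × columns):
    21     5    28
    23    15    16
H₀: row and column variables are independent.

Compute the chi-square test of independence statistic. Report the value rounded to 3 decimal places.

test statistic = 8.364

Row totals [54, 54], col totals [44, 20, 44], n=108
χ² = (21−22.00)²/22.00 + (5−10.00)²/10.00 + (28−22.00)²/22.00 + (23−22.00)²/22.00 + (15−10.00)²/10.00 + (16−22.00)²/22.00 = 8.3636
df = 2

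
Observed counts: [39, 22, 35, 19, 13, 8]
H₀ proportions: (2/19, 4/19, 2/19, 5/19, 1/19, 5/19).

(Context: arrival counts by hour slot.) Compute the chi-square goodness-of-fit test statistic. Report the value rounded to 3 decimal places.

n = 136; E_i = n·p_i = [14.32, 28.63, 14.32, 35.79, 7.16, 35.79]
χ² = (39−14.32)²/14.32 + (22−28.63)²/28.63 + (35−14.32)²/14.32 + (19−35.79)²/35.79 + (13−7.16)²/7.16 + (8−35.79)²/35.79 = 108.2059
df = 5

test statistic = 108.206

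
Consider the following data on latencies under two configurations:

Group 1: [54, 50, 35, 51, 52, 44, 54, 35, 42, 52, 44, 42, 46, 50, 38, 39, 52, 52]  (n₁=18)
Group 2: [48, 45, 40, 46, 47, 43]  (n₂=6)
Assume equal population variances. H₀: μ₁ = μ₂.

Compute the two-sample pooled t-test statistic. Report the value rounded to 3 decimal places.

x̄₁=46.222, s₁=6.522, n₁=18
x̄₂=44.833, s₂=2.927, n₂=6
s_p² = [17·6.522² + 5·2.927²]/22 = 34.8157
SE = √(s_p²·(1/18+1/6)) = 2.7815
t = (46.222−44.833)/2.7815 = 0.4993
df = 22

test statistic = 0.499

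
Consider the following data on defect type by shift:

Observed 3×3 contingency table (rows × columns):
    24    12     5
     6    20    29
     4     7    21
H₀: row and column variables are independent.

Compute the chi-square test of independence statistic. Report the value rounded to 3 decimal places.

test statistic = 38.736

Row totals [41, 55, 32], col totals [34, 39, 55], n=128
χ² = (24−10.89)²/10.89 + (12−12.49)²/12.49 + (5−17.62)²/17.62 + (6−14.61)²/14.61 + (20−16.76)²/16.76 + (29−23.63)²/23.63 + (4−8.50)²/8.50 + (7−9.75)²/9.75 + (21−13.75)²/13.75 = 38.7363
df = 4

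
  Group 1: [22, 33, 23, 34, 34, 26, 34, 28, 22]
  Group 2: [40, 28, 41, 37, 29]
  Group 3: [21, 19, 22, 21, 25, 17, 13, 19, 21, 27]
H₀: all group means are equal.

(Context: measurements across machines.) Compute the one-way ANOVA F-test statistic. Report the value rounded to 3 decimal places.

Group means [28.44, 35.00, 20.50], grand mean 26.500
SSB = Σnᵢ(x̄ᵢ−x̄)² = 755.278; SSW = ΣΣ(x−x̄ᵢ)² = 520.722
MSB = 755.278/2 = 377.6389; MSW = 520.722/21 = 24.7963
F = MSB/MSW = 15.2296
df = (2, 21)

test statistic = 15.230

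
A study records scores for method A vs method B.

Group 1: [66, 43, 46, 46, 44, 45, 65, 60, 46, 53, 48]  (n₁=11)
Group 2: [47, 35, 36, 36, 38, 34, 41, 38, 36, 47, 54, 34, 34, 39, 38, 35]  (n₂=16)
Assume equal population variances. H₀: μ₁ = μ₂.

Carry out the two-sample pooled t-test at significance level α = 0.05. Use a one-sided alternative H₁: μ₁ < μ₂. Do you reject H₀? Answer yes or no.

x̄₁=51.091, s₁=8.596, n₁=11
x̄₂=38.875, s₂=5.737, n₂=16
s_p² = [10·8.596² + 15·5.737²]/25 = 49.3064
SE = √(s_p²·(1/11+1/16)) = 2.7503
t = (51.091−38.875)/2.7503 = 4.4417
df = 25
p-value (one-sided, H₁ less) = 0.99992
At α=0.05: p ≥ α → fail to reject H₀

reject H₀: no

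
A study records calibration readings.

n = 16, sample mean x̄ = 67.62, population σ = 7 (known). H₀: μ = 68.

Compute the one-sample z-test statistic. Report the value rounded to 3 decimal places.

test statistic = -0.217

SE = σ/√n = 7/√16 = 1.7500
z = (x̄−μ₀)/SE = (67.62−68)/1.7500 = -0.2171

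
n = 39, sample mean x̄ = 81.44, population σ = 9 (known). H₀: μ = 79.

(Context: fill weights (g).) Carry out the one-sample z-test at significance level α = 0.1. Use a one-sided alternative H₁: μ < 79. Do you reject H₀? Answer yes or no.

SE = σ/√n = 9/√39 = 1.4412
z = (x̄−μ₀)/SE = (81.44−79)/1.4412 = 1.6931
p-value (one-sided, H₁ less) = 0.95478
At α=0.1: p ≥ α → fail to reject H₀

reject H₀: no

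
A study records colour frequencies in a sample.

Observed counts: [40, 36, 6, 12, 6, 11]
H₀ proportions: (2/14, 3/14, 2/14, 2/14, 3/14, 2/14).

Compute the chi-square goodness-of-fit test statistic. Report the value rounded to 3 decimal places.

n = 111; E_i = n·p_i = [15.86, 23.79, 15.86, 15.86, 23.79, 15.86]
χ² = (40−15.86)²/15.86 + (36−23.79)²/23.79 + (6−15.86)²/15.86 + (12−15.86)²/15.86 + (6−23.79)²/23.79 + (11−15.86)²/15.86 = 64.8829
df = 5

test statistic = 64.883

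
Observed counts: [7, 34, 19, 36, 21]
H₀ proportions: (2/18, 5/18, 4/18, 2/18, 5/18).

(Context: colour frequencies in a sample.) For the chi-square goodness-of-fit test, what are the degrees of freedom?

degrees of freedom = 4

df = k − 1 = 5 − 1 = 4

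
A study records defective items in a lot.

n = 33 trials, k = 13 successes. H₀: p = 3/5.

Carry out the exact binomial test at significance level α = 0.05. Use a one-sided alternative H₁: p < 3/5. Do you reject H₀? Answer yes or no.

reject H₀: yes

Exact binomial: n=33, k=13, p₀=3/5=0.6000
P(X≤13) from Σ C(n,i)·p₀^i·(1−p₀)^(n−i)
p-value (one-sided, H₁ less) = 0.01340
At α=0.05: p < α → reject H₀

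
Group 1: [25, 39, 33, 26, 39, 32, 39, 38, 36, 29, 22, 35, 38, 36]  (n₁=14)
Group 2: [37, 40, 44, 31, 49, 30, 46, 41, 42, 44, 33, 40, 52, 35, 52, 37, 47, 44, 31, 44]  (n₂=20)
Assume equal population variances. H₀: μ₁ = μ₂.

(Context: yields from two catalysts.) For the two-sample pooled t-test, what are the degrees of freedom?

degrees of freedom = 32

df = n₁ + n₂ − 2 = 14 + 20 − 2 = 32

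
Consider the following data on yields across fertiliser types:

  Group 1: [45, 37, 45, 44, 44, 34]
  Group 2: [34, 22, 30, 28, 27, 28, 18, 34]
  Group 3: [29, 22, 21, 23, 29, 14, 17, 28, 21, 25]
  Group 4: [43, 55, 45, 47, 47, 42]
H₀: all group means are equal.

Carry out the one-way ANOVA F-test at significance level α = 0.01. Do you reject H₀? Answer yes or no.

Group means [41.50, 27.62, 22.90, 46.50], grand mean 32.600
SSB = Σnᵢ(x̄ᵢ−x̄)² = 2773.425; SSW = ΣΣ(x−x̄ᵢ)² = 659.775
MSB = 2773.425/3 = 924.4750; MSW = 659.775/26 = 25.3760
F = MSB/MSW = 36.4311
df = (3, 26)
p-value (upper-tail) = 0.00000
At α=0.01: p < α → reject H₀

reject H₀: yes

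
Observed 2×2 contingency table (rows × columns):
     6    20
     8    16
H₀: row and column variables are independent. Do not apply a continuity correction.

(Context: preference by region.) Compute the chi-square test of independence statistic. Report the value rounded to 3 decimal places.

Row totals [26, 24], col totals [14, 36], n=50
χ² = (6−7.28)²/7.28 + (20−18.72)²/18.72 + (8−6.72)²/6.72 + (16−17.28)²/17.28 = 0.6512
df = 1

test statistic = 0.651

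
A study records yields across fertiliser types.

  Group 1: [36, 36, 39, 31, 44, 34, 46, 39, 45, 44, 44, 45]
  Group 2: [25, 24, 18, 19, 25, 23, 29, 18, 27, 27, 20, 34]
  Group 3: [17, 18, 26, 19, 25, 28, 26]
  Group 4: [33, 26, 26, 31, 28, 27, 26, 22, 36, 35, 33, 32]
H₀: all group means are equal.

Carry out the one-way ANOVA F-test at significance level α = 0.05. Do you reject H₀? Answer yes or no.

reject H₀: yes

Group means [40.25, 24.08, 22.71, 29.58], grand mean 29.907
SSB = Σnᵢ(x̄ᵢ−x̄)² = 2054.116; SSW = ΣΣ(x−x̄ᵢ)² = 873.512
MSB = 2054.116/3 = 684.7053; MSW = 873.512/39 = 22.3977
F = MSB/MSW = 30.5703
df = (3, 39)
p-value (upper-tail) = 0.00000
At α=0.05: p < α → reject H₀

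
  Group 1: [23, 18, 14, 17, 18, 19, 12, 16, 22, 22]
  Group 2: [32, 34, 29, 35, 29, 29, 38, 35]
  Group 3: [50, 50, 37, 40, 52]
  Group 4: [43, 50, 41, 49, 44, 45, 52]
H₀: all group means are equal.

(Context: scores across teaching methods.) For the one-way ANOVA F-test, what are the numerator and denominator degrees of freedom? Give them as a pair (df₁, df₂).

k = 4 groups, N = 30 total
df = (k−1, N−k) = (4−1, 30−4) = (3, 26)

degrees of freedom = [3, 26]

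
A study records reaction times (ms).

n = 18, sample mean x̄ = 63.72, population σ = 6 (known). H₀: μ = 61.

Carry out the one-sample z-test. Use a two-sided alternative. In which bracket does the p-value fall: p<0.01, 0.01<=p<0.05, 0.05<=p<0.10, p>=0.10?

p-value bracket: 0.05<=p<0.10

SE = σ/√n = 6/√18 = 1.4142
z = (x̄−μ₀)/SE = (63.72−61)/1.4142 = 1.9233
p-value (two-sided) = 0.05444
→ bracket: 0.05<=p<0.10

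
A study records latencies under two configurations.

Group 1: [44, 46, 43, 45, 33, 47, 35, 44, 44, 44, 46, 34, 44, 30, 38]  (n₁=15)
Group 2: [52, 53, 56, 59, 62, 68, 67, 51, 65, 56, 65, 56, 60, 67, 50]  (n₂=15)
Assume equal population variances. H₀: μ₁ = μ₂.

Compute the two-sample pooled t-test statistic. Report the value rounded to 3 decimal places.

x̄₁=41.133, s₁=5.540, n₁=15
x̄₂=59.133, s₂=6.255, n₂=15
s_p² = [14·5.540² + 14·6.255²]/28 = 34.9095
SE = √(s_p²·(1/15+1/15)) = 2.1575
t = (41.133−59.133)/2.1575 = -8.3432
df = 28

test statistic = -8.343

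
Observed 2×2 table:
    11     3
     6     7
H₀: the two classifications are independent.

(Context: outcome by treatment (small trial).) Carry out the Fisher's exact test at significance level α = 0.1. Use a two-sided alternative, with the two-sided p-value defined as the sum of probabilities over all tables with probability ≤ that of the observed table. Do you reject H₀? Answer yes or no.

Margins: r₁=14, r₂=13, c₁=17, c₂=10, n=27
p_obs = C(14,11)·C(13,6)/C(27,17); sum pmf over tables with pmf ≤ p_obs
p-value (two-sided) = 0.12011
At α=0.1: p ≥ α → fail to reject H₀

reject H₀: no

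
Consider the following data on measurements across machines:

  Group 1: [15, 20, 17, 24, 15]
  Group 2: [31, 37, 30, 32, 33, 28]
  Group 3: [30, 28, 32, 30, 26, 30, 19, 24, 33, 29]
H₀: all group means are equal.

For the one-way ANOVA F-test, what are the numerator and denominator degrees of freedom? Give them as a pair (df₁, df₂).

degrees of freedom = [2, 18]

k = 3 groups, N = 21 total
df = (k−1, N−k) = (3−1, 21−3) = (2, 18)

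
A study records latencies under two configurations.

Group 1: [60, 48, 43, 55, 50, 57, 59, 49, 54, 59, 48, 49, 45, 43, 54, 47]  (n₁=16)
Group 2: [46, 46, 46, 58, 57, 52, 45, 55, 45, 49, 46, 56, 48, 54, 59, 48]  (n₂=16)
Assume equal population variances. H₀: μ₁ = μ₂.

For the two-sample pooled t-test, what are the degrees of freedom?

degrees of freedom = 30

df = n₁ + n₂ − 2 = 16 + 16 − 2 = 30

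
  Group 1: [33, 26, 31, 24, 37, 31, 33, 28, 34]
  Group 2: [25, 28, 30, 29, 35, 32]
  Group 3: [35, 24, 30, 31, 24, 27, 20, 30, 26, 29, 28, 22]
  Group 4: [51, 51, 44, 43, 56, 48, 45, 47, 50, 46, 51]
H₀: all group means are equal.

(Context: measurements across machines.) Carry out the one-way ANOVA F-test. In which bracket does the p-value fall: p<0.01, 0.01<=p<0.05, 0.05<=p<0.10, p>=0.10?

p-value bracket: p<0.01

Group means [30.78, 29.83, 27.17, 48.36], grand mean 34.579
SSB = Σnᵢ(x̄ᵢ−x̄)² = 3014.662; SSW = ΣΣ(x−x̄ᵢ)² = 538.601
MSB = 3014.662/3 = 1004.8874; MSW = 538.601/34 = 15.8412
F = MSB/MSW = 63.4350
df = (3, 34)
p-value (upper-tail) = 0.00000
→ bracket: p<0.01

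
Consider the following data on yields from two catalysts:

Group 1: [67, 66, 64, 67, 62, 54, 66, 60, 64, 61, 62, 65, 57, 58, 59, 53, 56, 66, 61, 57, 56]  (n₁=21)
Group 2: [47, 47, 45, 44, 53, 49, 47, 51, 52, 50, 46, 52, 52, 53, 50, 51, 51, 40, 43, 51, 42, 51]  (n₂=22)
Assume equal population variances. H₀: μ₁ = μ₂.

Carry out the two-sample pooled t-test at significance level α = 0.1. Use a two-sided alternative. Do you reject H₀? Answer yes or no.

x̄₁=61.000, s₁=4.427, n₁=21
x̄₂=48.500, s₂=3.802, n₂=22
s_p² = [20·4.427² + 21·3.802²]/41 = 16.9634
SE = √(s_p²·(1/21+1/22)) = 1.2565
t = (61.000−48.500)/1.2565 = 9.9481
df = 41
p-value (two-sided) = 0.00000
At α=0.1: p < α → reject H₀

reject H₀: yes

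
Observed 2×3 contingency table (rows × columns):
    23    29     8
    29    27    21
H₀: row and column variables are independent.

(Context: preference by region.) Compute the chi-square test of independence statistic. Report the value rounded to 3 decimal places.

test statistic = 4.552

Row totals [60, 77], col totals [52, 56, 29], n=137
χ² = (23−22.77)²/22.77 + (29−24.53)²/24.53 + (8−12.70)²/12.70 + (29−29.23)²/29.23 + (27−31.47)²/31.47 + (21−16.30)²/16.30 = 4.5519
df = 2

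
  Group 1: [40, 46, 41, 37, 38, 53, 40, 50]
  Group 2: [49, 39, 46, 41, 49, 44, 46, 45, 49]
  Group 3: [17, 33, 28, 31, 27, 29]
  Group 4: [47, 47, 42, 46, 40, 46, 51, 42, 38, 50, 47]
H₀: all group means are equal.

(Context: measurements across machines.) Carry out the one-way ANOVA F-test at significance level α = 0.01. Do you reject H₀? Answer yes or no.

reject H₀: yes

Group means [43.12, 45.33, 27.50, 45.09], grand mean 41.588
SSB = Σnᵢ(x̄ᵢ−x̄)² = 1470.951; SSW = ΣΣ(x−x̄ᵢ)² = 665.284
MSB = 1470.951/3 = 490.3171; MSW = 665.284/30 = 22.1761
F = MSB/MSW = 22.1101
df = (3, 30)
p-value (upper-tail) = 0.00000
At α=0.01: p < α → reject H₀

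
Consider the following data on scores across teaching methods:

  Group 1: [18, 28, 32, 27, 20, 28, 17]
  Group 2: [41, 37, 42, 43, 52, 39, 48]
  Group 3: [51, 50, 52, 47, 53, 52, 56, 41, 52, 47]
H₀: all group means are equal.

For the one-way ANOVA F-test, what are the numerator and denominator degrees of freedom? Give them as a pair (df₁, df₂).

k = 3 groups, N = 24 total
df = (k−1, N−k) = (3−1, 24−3) = (2, 21)

degrees of freedom = [2, 21]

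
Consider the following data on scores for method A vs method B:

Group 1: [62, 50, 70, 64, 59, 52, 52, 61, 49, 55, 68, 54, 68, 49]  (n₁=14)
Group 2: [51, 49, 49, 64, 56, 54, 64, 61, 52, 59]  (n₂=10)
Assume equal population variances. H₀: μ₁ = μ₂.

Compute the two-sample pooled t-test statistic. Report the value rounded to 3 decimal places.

test statistic = 0.765

x̄₁=58.071, s₁=7.488, n₁=14
x̄₂=55.900, s₂=5.820, n₂=10
s_p² = [13·7.488² + 9·5.820²]/22 = 46.9922
SE = √(s_p²·(1/14+1/10)) = 2.8383
t = (58.071−55.900)/2.8383 = 0.7651
df = 22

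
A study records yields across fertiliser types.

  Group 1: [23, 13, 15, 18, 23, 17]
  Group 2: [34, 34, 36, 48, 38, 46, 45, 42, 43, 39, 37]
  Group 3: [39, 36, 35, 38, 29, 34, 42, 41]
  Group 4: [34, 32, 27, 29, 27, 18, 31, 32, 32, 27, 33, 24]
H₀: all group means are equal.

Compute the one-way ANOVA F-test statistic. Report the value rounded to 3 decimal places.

Group means [18.17, 40.18, 36.75, 28.83], grand mean 32.189
SSB = Σnᵢ(x̄ᵢ−x̄)² = 2184.039; SSW = ΣΣ(x−x̄ᵢ)² = 677.636
MSB = 2184.039/3 = 728.0131; MSW = 677.636/33 = 20.5344
F = MSB/MSW = 35.4533
df = (3, 33)

test statistic = 35.453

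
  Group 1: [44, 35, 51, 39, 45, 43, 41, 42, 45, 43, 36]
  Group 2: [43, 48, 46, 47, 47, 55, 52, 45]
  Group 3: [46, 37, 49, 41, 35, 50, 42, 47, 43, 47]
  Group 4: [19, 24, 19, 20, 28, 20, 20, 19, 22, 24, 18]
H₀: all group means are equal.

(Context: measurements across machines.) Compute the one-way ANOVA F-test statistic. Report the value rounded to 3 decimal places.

Group means [42.18, 47.88, 43.70, 21.18], grand mean 37.925
SSB = Σnᵢ(x̄ᵢ−x̄)² = 4408.527; SSW = ΣΣ(x−x̄ᵢ)² = 622.248
MSB = 4408.527/3 = 1469.5091; MSW = 622.248/36 = 17.2847
F = MSB/MSW = 85.0181
df = (3, 36)

test statistic = 85.018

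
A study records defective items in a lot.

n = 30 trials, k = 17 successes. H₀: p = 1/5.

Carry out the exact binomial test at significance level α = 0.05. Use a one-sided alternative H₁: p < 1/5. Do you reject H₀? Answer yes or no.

reject H₀: no

Exact binomial: n=30, k=17, p₀=1/5=0.2000
P(X≤17) from Σ C(n,i)·p₀^i·(1−p₀)^(n−i)
p-value (one-sided, H₁ less) = 1.00000
At α=0.05: p ≥ α → fail to reject H₀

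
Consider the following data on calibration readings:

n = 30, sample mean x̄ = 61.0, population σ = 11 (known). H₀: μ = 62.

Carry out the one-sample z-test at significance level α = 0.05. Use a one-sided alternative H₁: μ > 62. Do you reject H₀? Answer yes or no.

SE = σ/√n = 11/√30 = 2.0083
z = (x̄−μ₀)/SE = (61.0−62)/2.0083 = -0.4979
p-value (one-sided, H₁ greater) = 0.69073
At α=0.05: p ≥ α → fail to reject H₀

reject H₀: no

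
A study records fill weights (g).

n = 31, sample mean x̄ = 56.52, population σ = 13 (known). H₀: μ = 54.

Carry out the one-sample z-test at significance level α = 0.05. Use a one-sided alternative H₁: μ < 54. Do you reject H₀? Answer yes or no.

SE = σ/√n = 13/√31 = 2.3349
z = (x̄−μ₀)/SE = (56.52−54)/2.3349 = 1.0793
p-value (one-sided, H₁ less) = 0.85977
At α=0.05: p ≥ α → fail to reject H₀

reject H₀: no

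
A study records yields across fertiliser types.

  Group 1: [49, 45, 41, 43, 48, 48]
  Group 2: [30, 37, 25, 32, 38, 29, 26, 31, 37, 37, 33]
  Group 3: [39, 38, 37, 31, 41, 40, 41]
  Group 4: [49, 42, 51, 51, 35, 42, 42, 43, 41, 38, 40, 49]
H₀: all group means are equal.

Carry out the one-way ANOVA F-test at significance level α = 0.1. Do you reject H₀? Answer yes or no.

reject H₀: yes

Group means [45.67, 32.27, 38.14, 43.58], grand mean 39.417
SSB = Σnᵢ(x̄ᵢ−x̄)² = 1015.461; SSW = ΣΣ(x−x̄ᵢ)² = 635.289
MSB = 1015.461/3 = 338.4870; MSW = 635.289/32 = 19.8528
F = MSB/MSW = 17.0499
df = (3, 32)
p-value (upper-tail) = 0.00000
At α=0.1: p < α → reject H₀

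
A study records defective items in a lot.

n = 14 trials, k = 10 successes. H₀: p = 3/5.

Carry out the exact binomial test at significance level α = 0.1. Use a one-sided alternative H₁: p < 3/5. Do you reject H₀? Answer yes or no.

Exact binomial: n=14, k=10, p₀=3/5=0.6000
P(X≤10) from Σ C(n,i)·p₀^i·(1−p₀)^(n−i)
p-value (one-sided, H₁ less) = 0.87569
At α=0.1: p ≥ α → fail to reject H₀

reject H₀: no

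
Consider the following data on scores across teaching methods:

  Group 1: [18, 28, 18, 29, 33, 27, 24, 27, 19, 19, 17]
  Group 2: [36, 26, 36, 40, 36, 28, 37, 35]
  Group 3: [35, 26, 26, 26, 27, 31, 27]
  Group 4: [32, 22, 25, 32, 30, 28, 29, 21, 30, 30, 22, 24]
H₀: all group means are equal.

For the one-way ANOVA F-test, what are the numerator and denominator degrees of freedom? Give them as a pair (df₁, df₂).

k = 4 groups, N = 38 total
df = (k−1, N−k) = (4−1, 38−4) = (3, 34)

degrees of freedom = [3, 34]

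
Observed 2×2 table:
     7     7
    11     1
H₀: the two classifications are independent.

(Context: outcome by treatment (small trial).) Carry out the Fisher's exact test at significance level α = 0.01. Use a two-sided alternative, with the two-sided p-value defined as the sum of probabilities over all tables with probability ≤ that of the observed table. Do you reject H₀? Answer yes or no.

Margins: r₁=14, r₂=12, c₁=18, c₂=8, n=26
p_obs = C(14,7)·C(12,11)/C(26,18); sum pmf over tables with pmf ≤ p_obs
p-value (two-sided) = 0.03570
At α=0.01: p ≥ α → fail to reject H₀

reject H₀: no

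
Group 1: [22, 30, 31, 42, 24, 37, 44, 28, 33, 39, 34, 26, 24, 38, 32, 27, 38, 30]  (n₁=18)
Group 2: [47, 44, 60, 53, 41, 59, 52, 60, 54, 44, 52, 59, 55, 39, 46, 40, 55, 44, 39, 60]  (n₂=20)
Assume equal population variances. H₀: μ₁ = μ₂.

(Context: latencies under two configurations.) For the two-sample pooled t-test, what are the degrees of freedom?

degrees of freedom = 36

df = n₁ + n₂ − 2 = 18 + 20 − 2 = 36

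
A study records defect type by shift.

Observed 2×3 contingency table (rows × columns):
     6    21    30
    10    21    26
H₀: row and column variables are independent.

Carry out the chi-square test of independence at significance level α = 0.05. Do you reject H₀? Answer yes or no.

Row totals [57, 57], col totals [16, 42, 56], n=114
χ² = (6−8.00)²/8.00 + (21−21.00)²/21.00 + (30−28.00)²/28.00 + (10−8.00)²/8.00 + (21−21.00)²/21.00 + (26−28.00)²/28.00 = 1.2857
df = 2
p-value (upper-tail) = 0.52579
At α=0.05: p ≥ α → fail to reject H₀

reject H₀: no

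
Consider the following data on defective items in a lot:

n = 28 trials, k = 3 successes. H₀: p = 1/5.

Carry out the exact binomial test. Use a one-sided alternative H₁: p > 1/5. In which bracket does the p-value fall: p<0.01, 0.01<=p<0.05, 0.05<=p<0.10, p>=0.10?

Exact binomial: n=28, k=3, p₀=1/5=0.2000
P(X≥3) from Σ C(n,i)·p₀^i·(1−p₀)^(n−i)
p-value (one-sided, H₁ greater) = 0.93883
→ bracket: p>=0.10

p-value bracket: p>=0.10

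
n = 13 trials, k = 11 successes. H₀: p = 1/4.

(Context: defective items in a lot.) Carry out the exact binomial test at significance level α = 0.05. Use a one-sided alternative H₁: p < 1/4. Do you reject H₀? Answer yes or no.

reject H₀: no

Exact binomial: n=13, k=11, p₀=1/4=0.2500
P(X≤11) from Σ C(n,i)·p₀^i·(1−p₀)^(n−i)
p-value (one-sided, H₁ less) = 1.00000
At α=0.05: p ≥ α → fail to reject H₀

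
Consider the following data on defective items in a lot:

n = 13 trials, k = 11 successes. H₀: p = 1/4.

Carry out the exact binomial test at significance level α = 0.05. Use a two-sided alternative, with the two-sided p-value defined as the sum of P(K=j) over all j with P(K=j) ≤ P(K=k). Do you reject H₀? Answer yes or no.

Exact binomial: n=13, k=11, p₀=1/4=0.2500
P(X=j) = C(n,j)·p₀^j·(1−p₀)^(n−j); p = Σ P(X=j) over j with P(X=j) ≤ P(X=11)
p-value (two-sided) = 0.00001
At α=0.05: p < α → reject H₀

reject H₀: yes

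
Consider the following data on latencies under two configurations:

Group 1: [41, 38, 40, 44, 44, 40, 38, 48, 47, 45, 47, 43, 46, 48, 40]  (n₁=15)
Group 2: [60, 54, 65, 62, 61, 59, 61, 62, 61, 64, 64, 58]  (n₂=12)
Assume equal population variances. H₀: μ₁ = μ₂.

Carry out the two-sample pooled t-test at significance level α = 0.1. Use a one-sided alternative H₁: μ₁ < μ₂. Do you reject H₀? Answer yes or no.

reject H₀: yes

x̄₁=43.267, s₁=3.555, n₁=15
x̄₂=60.917, s₂=2.999, n₂=12
s_p² = [14·3.555² + 11·2.999²]/25 = 11.0340
SE = √(s_p²·(1/15+1/12)) = 1.2865
t = (43.267−60.917)/1.2865 = -13.7193
df = 25
p-value (one-sided, H₁ less) = 0.00000
At α=0.1: p < α → reject H₀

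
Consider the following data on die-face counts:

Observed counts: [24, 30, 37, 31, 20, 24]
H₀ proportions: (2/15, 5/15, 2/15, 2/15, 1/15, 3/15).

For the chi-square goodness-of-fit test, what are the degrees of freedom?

df = k − 1 = 6 − 1 = 5

degrees of freedom = 5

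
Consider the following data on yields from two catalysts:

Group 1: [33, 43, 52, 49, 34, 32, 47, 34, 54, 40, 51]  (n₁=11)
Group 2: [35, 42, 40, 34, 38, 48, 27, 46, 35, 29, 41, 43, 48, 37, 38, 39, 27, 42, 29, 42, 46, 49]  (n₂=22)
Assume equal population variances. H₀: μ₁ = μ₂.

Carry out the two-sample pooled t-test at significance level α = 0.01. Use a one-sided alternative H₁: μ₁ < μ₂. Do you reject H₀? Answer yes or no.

x̄₁=42.636, s₁=8.418, n₁=11
x̄₂=38.864, s₂=6.756, n₂=22
s_p² = [10·8.418² + 21·6.756²]/31 = 53.7786
SE = √(s_p²·(1/11+1/22)) = 2.7080
t = (42.636−38.864)/2.7080 = 1.3932
df = 31
p-value (one-sided, H₁ less) = 0.91326
At α=0.01: p ≥ α → fail to reject H₀

reject H₀: no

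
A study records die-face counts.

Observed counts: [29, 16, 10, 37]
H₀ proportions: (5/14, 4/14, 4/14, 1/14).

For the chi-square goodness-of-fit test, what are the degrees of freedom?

degrees of freedom = 3

df = k − 1 = 4 − 1 = 3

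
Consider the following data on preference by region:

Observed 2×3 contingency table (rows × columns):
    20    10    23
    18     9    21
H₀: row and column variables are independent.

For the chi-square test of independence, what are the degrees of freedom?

degrees of freedom = 2

df = (r−1)(c−1) = (2−1)·(3−1) = 2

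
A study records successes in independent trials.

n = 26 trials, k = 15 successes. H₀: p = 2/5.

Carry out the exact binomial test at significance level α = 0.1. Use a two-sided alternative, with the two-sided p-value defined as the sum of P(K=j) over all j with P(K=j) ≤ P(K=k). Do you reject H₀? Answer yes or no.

Exact binomial: n=26, k=15, p₀=2/5=0.4000
P(X=j) = C(n,j)·p₀^j·(1−p₀)^(n−j); p = Σ P(X=j) over j with P(X=j) ≤ P(X=15)
p-value (two-sided) = 0.07316
At α=0.1: p < α → reject H₀

reject H₀: yes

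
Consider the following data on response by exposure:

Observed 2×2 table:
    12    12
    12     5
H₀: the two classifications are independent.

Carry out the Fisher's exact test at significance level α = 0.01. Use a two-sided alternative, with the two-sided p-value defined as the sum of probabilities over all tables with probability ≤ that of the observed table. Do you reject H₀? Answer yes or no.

reject H₀: no

Margins: r₁=24, r₂=17, c₁=24, c₂=17, n=41
p_obs = C(24,12)·C(17,12)/C(41,24); sum pmf over tables with pmf ≤ p_obs
p-value (two-sided) = 0.21694
At α=0.01: p ≥ α → fail to reject H₀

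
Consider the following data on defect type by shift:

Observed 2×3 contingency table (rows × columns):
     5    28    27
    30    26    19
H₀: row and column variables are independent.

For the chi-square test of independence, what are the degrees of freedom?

degrees of freedom = 2

df = (r−1)(c−1) = (2−1)·(3−1) = 2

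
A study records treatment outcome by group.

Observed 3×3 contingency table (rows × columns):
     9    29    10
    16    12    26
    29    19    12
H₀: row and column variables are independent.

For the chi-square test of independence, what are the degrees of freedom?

degrees of freedom = 4

df = (r−1)(c−1) = (3−1)·(3−1) = 4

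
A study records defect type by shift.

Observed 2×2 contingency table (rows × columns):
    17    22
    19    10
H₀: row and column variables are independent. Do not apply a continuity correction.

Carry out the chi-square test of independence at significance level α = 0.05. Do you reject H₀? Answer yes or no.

Row totals [39, 29], col totals [36, 32], n=68
χ² = (17−20.65)²/20.65 + (22−18.35)²/18.35 + (19−15.35)²/15.35 + (10−13.65)²/13.65 = 3.2099
df = 1
p-value (upper-tail) = 0.07319
At α=0.05: p ≥ α → fail to reject H₀

reject H₀: no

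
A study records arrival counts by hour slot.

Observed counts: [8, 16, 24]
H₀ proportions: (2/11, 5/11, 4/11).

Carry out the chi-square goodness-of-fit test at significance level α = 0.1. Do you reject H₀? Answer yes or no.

reject H₀: no

n = 48; E_i = n·p_i = [8.73, 21.82, 17.45]
χ² = (8−8.73)²/8.73 + (16−21.82)²/21.82 + (24−17.45)²/17.45 = 4.0667
df = 2
p-value (upper-tail) = 0.13090
At α=0.1: p ≥ α → fail to reject H₀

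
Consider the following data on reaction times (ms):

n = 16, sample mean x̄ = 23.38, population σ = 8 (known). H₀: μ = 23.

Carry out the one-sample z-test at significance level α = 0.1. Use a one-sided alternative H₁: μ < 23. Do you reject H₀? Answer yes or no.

reject H₀: no

SE = σ/√n = 8/√16 = 2.0000
z = (x̄−μ₀)/SE = (23.38−23)/2.0000 = 0.1900
p-value (one-sided, H₁ less) = 0.57535
At α=0.1: p ≥ α → fail to reject H₀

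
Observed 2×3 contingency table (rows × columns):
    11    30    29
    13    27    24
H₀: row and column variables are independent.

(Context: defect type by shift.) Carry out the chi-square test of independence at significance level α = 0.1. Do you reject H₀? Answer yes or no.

Row totals [70, 64], col totals [24, 57, 53], n=134
χ² = (11−12.54)²/12.54 + (30−29.78)²/29.78 + (29−27.69)²/27.69 + (13−11.46)²/11.46 + (27−27.22)²/27.22 + (24−25.31)²/25.31 = 0.5287
df = 2
p-value (upper-tail) = 0.76772
At α=0.1: p ≥ α → fail to reject H₀

reject H₀: no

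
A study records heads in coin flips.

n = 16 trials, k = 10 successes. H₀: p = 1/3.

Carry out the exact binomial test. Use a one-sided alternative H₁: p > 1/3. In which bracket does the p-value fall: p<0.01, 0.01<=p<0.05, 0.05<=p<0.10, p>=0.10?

p-value bracket: 0.01<=p<0.05

Exact binomial: n=16, k=10, p₀=1/3=0.3333
P(X≥10) from Σ C(n,i)·p₀^i·(1−p₀)^(n−i)
p-value (one-sided, H₁ greater) = 0.01595
→ bracket: 0.01<=p<0.05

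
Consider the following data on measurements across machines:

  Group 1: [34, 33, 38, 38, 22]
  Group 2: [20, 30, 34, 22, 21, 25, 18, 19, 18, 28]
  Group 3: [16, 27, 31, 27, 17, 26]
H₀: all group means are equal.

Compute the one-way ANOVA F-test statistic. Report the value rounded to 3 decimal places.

test statistic = 4.714

Group means [33.00, 23.50, 24.00], grand mean 25.905
SSB = Σnᵢ(x̄ᵢ−x̄)² = 331.310; SSW = ΣΣ(x−x̄ᵢ)² = 632.500
MSB = 331.310/2 = 165.6548; MSW = 632.500/18 = 35.1389
F = MSB/MSW = 4.7143
df = (2, 18)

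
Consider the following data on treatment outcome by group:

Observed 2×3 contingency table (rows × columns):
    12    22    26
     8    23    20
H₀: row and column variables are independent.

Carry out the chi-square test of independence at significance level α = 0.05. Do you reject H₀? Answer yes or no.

reject H₀: no

Row totals [60, 51], col totals [20, 45, 46], n=111
χ² = (12−10.81)²/10.81 + (22−24.32)²/24.32 + (26−24.86)²/24.86 + (8−9.19)²/9.19 + (23−20.68)²/20.68 + (20−21.14)²/21.14 = 0.8809
df = 2
p-value (upper-tail) = 0.64375
At α=0.05: p ≥ α → fail to reject H₀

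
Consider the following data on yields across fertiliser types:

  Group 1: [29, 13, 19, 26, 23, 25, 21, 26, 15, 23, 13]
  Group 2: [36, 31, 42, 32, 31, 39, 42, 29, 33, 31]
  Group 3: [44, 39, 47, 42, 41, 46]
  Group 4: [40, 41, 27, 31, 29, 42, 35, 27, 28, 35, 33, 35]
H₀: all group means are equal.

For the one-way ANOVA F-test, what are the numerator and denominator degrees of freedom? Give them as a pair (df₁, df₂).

degrees of freedom = [3, 35]

k = 4 groups, N = 39 total
df = (k−1, N−k) = (4−1, 39−4) = (3, 35)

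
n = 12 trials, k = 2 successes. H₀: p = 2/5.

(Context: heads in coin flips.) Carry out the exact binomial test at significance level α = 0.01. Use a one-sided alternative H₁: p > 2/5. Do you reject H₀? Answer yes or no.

reject H₀: no

Exact binomial: n=12, k=2, p₀=2/5=0.4000
P(X≥2) from Σ C(n,i)·p₀^i·(1−p₀)^(n−i)
p-value (one-sided, H₁ greater) = 0.98041
At α=0.01: p ≥ α → fail to reject H₀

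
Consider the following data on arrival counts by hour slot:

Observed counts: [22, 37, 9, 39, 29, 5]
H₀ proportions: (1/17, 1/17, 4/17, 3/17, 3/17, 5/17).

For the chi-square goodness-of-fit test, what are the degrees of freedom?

degrees of freedom = 5

df = k − 1 = 6 − 1 = 5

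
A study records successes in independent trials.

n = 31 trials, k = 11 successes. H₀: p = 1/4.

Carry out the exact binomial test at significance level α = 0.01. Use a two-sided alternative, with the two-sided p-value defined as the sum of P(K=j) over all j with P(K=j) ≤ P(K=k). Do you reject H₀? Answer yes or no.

Exact binomial: n=31, k=11, p₀=1/4=0.2500
P(X=j) = C(n,j)·p₀^j·(1−p₀)^(n−j); p = Σ P(X=j) over j with P(X=j) ≤ P(X=11)
p-value (two-sided) = 0.21121
At α=0.01: p ≥ α → fail to reject H₀

reject H₀: no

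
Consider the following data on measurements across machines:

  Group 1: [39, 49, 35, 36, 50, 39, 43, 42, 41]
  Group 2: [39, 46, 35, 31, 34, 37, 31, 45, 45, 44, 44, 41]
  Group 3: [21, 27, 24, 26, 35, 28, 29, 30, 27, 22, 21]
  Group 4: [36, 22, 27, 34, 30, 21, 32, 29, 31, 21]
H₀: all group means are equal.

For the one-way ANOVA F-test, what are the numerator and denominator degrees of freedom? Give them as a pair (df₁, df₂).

k = 4 groups, N = 42 total
df = (k−1, N−k) = (4−1, 42−4) = (3, 38)

degrees of freedom = [3, 38]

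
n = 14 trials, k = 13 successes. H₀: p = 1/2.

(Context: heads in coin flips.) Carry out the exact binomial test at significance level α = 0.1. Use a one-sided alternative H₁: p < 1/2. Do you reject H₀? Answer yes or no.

reject H₀: no

Exact binomial: n=14, k=13, p₀=1/2=0.5000
P(X≤13) from Σ C(n,i)·p₀^i·(1−p₀)^(n−i)
p-value (one-sided, H₁ less) = 0.99994
At α=0.1: p ≥ α → fail to reject H₀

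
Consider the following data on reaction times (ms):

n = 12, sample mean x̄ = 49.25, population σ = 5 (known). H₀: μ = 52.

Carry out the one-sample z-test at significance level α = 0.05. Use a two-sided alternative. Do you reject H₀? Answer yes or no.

SE = σ/√n = 5/√12 = 1.4434
z = (x̄−μ₀)/SE = (49.25−52)/1.4434 = -1.9053
p-value (two-sided) = 0.05675
At α=0.05: p ≥ α → fail to reject H₀

reject H₀: no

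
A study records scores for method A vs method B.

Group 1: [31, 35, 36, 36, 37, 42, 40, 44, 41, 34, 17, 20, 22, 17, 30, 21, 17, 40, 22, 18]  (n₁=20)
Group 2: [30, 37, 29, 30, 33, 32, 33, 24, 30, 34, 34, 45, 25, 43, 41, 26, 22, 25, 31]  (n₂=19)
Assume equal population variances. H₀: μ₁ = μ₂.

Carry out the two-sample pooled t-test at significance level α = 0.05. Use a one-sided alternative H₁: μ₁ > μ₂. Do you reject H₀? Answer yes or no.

reject H₀: no

x̄₁=30.000, s₁=9.690, n₁=20
x̄₂=31.789, s₂=6.347, n₂=19
s_p² = [19·9.690² + 18·6.347²]/37 = 67.8151
SE = √(s_p²·(1/20+1/19)) = 2.6382
t = (30.000−31.789)/2.6382 = -0.6783
df = 37
p-value (one-sided, H₁ greater) = 0.74910
At α=0.05: p ≥ α → fail to reject H₀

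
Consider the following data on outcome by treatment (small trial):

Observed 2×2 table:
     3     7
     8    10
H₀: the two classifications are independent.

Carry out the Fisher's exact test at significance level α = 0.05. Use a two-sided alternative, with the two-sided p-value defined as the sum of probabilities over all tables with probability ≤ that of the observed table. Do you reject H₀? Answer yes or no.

reject H₀: no

Margins: r₁=10, r₂=18, c₁=11, c₂=17, n=28
p_obs = C(10,3)·C(18,8)/C(28,11); sum pmf over tables with pmf ≤ p_obs
p-value (two-sided) = 0.68879
At α=0.05: p ≥ α → fail to reject H₀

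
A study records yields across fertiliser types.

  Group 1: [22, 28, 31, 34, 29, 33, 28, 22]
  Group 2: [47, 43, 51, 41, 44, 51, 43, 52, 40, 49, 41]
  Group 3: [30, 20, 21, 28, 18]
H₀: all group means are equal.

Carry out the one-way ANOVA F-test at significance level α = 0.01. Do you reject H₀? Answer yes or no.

Group means [28.38, 45.64, 23.40], grand mean 35.250
SSB = Σnᵢ(x̄ᵢ−x̄)² = 2266.880; SSW = ΣΣ(x−x̄ᵢ)² = 455.620
MSB = 2266.880/2 = 1133.4398; MSW = 455.620/21 = 21.6962
F = MSB/MSW = 52.2414
df = (2, 21)
p-value (upper-tail) = 0.00000
At α=0.01: p < α → reject H₀

reject H₀: yes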